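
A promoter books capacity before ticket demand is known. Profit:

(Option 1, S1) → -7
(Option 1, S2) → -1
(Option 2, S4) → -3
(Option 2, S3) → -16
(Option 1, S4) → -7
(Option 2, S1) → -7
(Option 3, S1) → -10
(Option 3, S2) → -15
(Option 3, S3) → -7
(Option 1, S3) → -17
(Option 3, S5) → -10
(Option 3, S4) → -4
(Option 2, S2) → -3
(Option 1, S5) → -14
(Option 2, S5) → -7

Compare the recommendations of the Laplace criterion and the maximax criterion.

Row averages: Option 1=-9.2, Option 2=-7.2, Option 3=-9.2
Highest average = -7.2 → Option 2.
Row maxima: Option 1=-1, Option 2=-3, Option 3=-4
Best best-case = -1 → Option 1.

laplace → Option 2; maximax → Option 1 (disagree)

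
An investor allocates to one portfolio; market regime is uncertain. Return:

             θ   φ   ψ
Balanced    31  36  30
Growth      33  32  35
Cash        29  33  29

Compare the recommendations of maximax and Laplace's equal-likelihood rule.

maximax → Balanced; laplace → Growth (disagree)

Row maxima: Balanced=36, Growth=35, Cash=33
Best best-case = 36 → Balanced.
Row averages: Balanced=97/3, Growth=100/3, Cash=91/3
Highest average = 100/3 → Growth.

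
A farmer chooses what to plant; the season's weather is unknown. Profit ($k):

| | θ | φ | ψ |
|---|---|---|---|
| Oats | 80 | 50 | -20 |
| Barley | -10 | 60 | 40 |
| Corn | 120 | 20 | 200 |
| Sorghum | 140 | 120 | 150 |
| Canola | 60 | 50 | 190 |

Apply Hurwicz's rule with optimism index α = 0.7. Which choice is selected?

Canola

Oats: 0.7·80 + 0.3·(-20) = 50
Barley: 0.7·60 + 0.3·(-10) = 39
Corn: 0.7·200 + 0.3·20 = 146
Sorghum: 0.7·150 + 0.3·120 = 141
Canola: 0.7·190 + 0.3·50 = 148
Highest Hurwicz score = 148 → Canola.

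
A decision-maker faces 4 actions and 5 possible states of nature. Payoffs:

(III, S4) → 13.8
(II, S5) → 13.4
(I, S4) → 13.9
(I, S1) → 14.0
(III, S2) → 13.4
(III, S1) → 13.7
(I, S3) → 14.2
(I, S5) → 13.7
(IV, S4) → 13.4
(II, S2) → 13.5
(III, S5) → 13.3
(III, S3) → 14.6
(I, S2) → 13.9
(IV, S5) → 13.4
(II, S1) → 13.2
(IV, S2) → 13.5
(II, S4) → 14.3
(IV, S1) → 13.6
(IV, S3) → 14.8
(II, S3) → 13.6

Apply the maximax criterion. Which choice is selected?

IV

Row maxima: I=14.2, II=14.3, III=14.6, IV=14.8
Best best-case = 14.8 → IV.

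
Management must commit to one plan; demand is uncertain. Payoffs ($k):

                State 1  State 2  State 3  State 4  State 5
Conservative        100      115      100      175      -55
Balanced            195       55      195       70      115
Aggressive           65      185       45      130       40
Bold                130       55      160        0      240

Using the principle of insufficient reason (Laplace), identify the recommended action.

Balanced

Row averages: Conservative=87, Balanced=126, Aggressive=93, Bold=117
Highest average = 126 → Balanced.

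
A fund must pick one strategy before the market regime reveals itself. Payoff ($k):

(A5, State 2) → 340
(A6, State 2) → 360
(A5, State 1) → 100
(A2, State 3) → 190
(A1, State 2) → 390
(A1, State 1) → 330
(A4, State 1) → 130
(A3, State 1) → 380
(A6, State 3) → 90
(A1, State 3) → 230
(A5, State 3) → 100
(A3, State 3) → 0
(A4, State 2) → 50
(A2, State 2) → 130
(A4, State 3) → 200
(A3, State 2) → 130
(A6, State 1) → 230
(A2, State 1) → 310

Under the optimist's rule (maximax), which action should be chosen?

A1

Row maxima: A1=390, A2=310, A3=380, A4=200, A5=340, A6=360
Best best-case = 390 → A1.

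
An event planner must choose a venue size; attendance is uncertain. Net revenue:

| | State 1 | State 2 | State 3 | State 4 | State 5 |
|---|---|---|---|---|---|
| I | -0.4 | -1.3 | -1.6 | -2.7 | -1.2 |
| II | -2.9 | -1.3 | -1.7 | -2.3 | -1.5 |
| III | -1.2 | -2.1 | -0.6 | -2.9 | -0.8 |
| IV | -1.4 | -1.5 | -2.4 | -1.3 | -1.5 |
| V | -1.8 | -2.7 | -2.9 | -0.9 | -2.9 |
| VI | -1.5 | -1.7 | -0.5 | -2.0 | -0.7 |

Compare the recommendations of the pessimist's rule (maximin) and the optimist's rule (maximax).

Row minima: I=-2.7, II=-2.9, III=-2.9, IV=-2.4, V=-2.9, VI=-2.0
Best worst-case = -2.0 → VI.
Row maxima: I=-0.4, II=-1.3, III=-0.6, IV=-1.3, V=-0.9, VI=-0.5
Best best-case = -0.4 → I.

maximin → VI; maximax → I (disagree)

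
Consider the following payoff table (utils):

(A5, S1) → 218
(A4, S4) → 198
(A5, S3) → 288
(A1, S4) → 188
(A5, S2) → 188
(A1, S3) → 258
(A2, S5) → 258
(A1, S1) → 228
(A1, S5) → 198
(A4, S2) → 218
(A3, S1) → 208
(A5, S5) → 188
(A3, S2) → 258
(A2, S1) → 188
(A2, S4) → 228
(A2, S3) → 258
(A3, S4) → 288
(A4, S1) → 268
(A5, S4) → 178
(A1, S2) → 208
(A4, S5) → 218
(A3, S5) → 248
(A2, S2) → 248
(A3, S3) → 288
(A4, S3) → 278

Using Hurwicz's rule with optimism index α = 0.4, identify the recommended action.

A1: 0.4·258 + 0.6·188 = 216
A2: 0.4·258 + 0.6·188 = 216
A3: 0.4·288 + 0.6·208 = 240
A4: 0.4·278 + 0.6·198 = 230
A5: 0.4·288 + 0.6·178 = 222
Highest Hurwicz score = 240 → A3.

A3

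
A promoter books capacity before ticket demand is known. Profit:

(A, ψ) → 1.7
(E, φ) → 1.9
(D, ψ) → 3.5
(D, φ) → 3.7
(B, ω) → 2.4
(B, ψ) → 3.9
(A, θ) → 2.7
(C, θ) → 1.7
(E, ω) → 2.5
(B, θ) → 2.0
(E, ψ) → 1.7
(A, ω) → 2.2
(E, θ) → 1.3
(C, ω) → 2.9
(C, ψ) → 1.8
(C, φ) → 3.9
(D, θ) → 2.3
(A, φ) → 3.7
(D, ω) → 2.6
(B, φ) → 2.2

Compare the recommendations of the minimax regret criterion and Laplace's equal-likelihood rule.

minimax regret → D; laplace → D (agree)

Column bests: θ=2.7, φ=3.9, ψ=3.9, ω=2.9.
A regrets: 0.0, 0.2, 2.2, 0.7 → max 2.2
B regrets: 0.7, 1.7, 0.0, 0.5 → max 1.7
C regrets: 1.0, 0.0, 2.1, 0.0 → max 2.1
D regrets: 0.4, 0.2, 0.4, 0.3 → max 0.4
E regrets: 1.4, 2.0, 2.2, 0.4 → max 2.2
Smallest max regret = 0.4 → D.
Row averages: A=2.575, B=2.625, C=2.575, D=3.025, E=1.85
Highest average = 3.025 → D.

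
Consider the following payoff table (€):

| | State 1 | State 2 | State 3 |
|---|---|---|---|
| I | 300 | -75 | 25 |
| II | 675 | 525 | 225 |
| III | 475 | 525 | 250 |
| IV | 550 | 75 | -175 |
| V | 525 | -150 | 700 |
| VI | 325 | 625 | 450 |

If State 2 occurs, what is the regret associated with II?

100

Best payoff under State 2 is 625.
Regret = 625 − 525 = 100.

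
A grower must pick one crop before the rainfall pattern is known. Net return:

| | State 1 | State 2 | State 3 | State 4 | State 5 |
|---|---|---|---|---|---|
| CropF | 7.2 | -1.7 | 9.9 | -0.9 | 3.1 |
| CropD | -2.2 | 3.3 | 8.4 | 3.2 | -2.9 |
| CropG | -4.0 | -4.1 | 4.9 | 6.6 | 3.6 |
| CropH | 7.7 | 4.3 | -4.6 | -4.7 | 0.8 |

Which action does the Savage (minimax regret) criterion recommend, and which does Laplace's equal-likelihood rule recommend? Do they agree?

minimax regret → CropF; laplace → CropF (agree)

Column bests: State 1=7.7, State 2=4.3, State 3=9.9, State 4=6.6, State 5=3.6.
CropF regrets: 0.5, 6.0, 0.0, 7.5, 0.5 → max 7.5
CropD regrets: 9.9, 1.0, 1.5, 3.4, 6.5 → max 9.9
CropG regrets: 11.7, 8.4, 5.0, 0.0, 0.0 → max 11.7
CropH regrets: 0.0, 0.0, 14.5, 11.3, 2.8 → max 14.5
Smallest max regret = 7.5 → CropF.
Row averages: CropF=3.52, CropD=1.96, CropG=1.4, CropH=0.7
Highest average = 3.52 → CropF.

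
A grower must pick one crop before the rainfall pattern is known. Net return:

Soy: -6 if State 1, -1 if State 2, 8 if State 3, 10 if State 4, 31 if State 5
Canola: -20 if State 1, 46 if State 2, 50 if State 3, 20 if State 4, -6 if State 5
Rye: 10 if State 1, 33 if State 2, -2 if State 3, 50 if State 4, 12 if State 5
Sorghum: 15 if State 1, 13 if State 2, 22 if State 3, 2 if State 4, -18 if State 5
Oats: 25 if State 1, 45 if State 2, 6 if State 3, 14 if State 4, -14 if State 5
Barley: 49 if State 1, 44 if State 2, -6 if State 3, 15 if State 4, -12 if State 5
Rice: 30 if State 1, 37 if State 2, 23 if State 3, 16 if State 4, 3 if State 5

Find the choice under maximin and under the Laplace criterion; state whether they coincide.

Row minima: Soy=-6, Canola=-20, Rye=-2, Sorghum=-18, Oats=-14, Barley=-12, Rice=3
Best worst-case = 3 → Rice.
Row averages: Soy=8.4, Canola=18, Rye=20.6, Sorghum=6.8, Oats=15.2, Barley=18, Rice=21.8
Highest average = 21.8 → Rice.

maximin → Rice; laplace → Rice (agree)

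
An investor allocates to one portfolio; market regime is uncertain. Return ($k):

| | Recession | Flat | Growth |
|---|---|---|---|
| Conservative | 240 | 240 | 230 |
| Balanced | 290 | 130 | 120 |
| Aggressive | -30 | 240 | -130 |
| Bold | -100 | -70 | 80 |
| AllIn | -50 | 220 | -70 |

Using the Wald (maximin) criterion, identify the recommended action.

Conservative

Row minima: Conservative=230, Balanced=120, Aggressive=-130, Bold=-100, AllIn=-70
Best worst-case = 230 → Conservative.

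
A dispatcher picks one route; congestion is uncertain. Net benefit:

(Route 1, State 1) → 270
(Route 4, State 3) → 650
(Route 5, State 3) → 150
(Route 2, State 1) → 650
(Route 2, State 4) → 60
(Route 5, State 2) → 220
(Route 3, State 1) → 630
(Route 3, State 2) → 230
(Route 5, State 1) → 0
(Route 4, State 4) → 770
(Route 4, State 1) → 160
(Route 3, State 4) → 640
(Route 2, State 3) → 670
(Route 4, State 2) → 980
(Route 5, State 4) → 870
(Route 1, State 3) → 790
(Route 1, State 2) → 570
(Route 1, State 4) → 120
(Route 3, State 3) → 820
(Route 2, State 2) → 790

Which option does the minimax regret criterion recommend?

Column bests: State 1=650, State 2=980, State 3=820, State 4=870.
Route 1 regrets: 380, 410, 30, 750 → max 750
Route 2 regrets: 0, 190, 150, 810 → max 810
Route 3 regrets: 20, 750, 0, 230 → max 750
Route 4 regrets: 490, 0, 170, 100 → max 490
Route 5 regrets: 650, 760, 670, 0 → max 760
Smallest max regret = 490 → Route 4.

Route 4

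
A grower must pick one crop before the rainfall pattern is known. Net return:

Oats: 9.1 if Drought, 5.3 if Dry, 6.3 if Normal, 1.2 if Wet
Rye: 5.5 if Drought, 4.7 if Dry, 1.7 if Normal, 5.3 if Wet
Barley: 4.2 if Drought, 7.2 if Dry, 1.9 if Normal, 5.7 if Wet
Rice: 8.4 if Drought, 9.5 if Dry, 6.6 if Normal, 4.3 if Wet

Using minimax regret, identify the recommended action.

Rice

Column bests: Drought=9.1, Dry=9.5, Normal=6.6, Wet=5.7.
Oats regrets: 0.0, 4.2, 0.3, 4.5 → max 4.5
Rye regrets: 3.6, 4.8, 4.9, 0.4 → max 4.9
Barley regrets: 4.9, 2.3, 4.7, 0.0 → max 4.9
Rice regrets: 0.7, 0.0, 0.0, 1.4 → max 1.4
Smallest max regret = 1.4 → Rice.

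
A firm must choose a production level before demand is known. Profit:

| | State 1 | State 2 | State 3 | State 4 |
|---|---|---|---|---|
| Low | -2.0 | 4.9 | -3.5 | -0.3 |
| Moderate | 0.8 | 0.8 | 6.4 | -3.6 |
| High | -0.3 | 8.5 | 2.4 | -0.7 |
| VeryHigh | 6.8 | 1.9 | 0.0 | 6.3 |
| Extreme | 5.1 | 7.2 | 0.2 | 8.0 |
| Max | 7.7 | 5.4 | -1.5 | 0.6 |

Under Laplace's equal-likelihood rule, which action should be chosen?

Row averages: Low=-0.225, Moderate=1.1, High=2.475, VeryHigh=3.75, Extreme=5.125, Max=3.05
Highest average = 5.125 → Extreme.

Extreme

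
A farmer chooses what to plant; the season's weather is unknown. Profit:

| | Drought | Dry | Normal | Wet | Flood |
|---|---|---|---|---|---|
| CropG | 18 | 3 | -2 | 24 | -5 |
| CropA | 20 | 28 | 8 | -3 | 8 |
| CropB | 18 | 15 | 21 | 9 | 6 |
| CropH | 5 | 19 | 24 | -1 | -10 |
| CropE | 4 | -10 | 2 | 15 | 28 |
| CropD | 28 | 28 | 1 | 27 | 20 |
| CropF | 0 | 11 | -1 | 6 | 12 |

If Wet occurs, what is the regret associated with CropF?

Best payoff under Wet is 27.
Regret = 27 − 6 = 21.

21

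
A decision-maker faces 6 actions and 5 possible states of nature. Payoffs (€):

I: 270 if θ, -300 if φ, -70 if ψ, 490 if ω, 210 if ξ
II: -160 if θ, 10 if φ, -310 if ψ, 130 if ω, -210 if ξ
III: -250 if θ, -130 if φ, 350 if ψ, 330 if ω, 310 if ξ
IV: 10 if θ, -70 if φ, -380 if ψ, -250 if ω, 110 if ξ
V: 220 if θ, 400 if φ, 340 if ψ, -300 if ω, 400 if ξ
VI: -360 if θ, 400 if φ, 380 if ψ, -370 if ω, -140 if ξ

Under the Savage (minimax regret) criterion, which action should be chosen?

Column bests: θ=270, φ=400, ψ=380, ω=490, ξ=400.
I regrets: 0, 700, 450, 0, 190 → max 700
II regrets: 430, 390, 690, 360, 610 → max 690
III regrets: 520, 530, 30, 160, 90 → max 530
IV regrets: 260, 470, 760, 740, 290 → max 760
V regrets: 50, 0, 40, 790, 0 → max 790
VI regrets: 630, 0, 0, 860, 540 → max 860
Smallest max regret = 530 → III.

III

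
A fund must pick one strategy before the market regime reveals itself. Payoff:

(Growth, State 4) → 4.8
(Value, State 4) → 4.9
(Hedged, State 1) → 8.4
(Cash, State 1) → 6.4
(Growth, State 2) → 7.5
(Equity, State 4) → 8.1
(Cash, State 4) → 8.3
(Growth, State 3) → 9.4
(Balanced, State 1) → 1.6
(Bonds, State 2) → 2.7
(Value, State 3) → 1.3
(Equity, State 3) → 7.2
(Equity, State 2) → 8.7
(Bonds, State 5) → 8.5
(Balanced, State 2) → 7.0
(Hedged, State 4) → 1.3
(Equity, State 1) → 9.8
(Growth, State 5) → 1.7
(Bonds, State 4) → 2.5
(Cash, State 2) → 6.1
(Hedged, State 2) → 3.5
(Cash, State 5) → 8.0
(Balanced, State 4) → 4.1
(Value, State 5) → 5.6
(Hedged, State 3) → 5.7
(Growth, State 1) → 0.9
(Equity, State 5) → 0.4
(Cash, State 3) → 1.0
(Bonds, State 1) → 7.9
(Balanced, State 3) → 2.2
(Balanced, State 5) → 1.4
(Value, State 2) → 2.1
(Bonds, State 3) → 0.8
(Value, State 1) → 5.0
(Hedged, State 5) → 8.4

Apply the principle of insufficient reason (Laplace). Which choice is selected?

Equity

Row averages: Bonds=4.48, Growth=4.86, Cash=5.96, Balanced=3.26, Value=3.78, Hedged=5.46, Equity=6.84
Highest average = 6.84 → Equity.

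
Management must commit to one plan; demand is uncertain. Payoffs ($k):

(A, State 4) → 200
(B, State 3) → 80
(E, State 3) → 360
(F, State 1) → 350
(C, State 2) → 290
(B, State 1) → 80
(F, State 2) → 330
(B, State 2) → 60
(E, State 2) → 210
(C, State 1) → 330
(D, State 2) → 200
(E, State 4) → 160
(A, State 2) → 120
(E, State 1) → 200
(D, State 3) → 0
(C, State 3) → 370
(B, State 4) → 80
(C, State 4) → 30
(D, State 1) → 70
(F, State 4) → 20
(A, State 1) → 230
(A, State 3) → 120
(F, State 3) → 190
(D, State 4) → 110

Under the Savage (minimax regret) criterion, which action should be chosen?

Column bests: State 1=350, State 2=330, State 3=370, State 4=200.
A regrets: 120, 210, 250, 0 → max 250
B regrets: 270, 270, 290, 120 → max 290
C regrets: 20, 40, 0, 170 → max 170
D regrets: 280, 130, 370, 90 → max 370
E regrets: 150, 120, 10, 40 → max 150
F regrets: 0, 0, 180, 180 → max 180
Smallest max regret = 150 → E.

E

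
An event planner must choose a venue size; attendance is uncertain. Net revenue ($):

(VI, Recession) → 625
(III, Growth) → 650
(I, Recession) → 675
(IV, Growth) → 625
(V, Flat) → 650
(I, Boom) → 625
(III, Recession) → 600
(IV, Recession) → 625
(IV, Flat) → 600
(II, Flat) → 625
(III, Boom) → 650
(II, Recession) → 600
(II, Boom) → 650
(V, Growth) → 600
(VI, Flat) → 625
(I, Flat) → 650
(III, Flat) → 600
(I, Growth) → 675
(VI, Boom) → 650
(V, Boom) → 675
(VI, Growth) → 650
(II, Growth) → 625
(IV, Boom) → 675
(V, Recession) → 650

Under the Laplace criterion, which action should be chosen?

Row averages: I=656.25, II=625, III=625, IV=631.25, V=643.75, VI=637.5
Highest average = 656.25 → I.

I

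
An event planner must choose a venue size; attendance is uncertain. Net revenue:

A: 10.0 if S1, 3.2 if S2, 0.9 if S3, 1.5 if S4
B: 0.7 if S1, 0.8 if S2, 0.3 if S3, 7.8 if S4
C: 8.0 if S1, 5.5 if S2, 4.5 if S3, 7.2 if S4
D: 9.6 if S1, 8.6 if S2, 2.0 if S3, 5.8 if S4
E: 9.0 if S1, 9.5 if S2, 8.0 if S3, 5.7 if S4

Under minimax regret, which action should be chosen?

E

Column bests: S1=10.0, S2=9.5, S3=8.0, S4=7.8.
A regrets: 0.0, 6.3, 7.1, 6.3 → max 7.1
B regrets: 9.3, 8.7, 7.7, 0.0 → max 9.3
C regrets: 2.0, 4.0, 3.5, 0.6 → max 4.0
D regrets: 0.4, 0.9, 6.0, 2.0 → max 6.0
E regrets: 1.0, 0.0, 0.0, 2.1 → max 2.1
Smallest max regret = 2.1 → E.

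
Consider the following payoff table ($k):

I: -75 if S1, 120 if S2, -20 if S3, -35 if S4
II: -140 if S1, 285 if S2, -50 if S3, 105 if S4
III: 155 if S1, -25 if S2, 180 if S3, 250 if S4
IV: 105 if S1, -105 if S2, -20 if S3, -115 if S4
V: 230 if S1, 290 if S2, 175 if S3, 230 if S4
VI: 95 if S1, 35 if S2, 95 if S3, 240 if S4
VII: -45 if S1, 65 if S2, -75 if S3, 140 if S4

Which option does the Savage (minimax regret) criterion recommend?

V

Column bests: S1=230, S2=290, S3=180, S4=250.
I regrets: 305, 170, 200, 285 → max 305
II regrets: 370, 5, 230, 145 → max 370
III regrets: 75, 315, 0, 0 → max 315
IV regrets: 125, 395, 200, 365 → max 395
V regrets: 0, 0, 5, 20 → max 20
VI regrets: 135, 255, 85, 10 → max 255
VII regrets: 275, 225, 255, 110 → max 275
Smallest max regret = 20 → V.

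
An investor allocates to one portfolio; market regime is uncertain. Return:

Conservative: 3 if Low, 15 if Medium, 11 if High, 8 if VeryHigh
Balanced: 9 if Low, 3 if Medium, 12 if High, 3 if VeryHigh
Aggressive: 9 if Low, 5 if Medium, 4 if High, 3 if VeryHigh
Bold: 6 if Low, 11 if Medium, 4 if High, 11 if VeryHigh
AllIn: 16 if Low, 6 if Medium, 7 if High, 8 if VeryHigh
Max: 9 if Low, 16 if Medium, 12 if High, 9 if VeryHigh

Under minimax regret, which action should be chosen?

Max

Column bests: Low=16, Medium=16, High=12, VeryHigh=11.
Conservative regrets: 13, 1, 1, 3 → max 13
Balanced regrets: 7, 13, 0, 8 → max 13
Aggressive regrets: 7, 11, 8, 8 → max 11
Bold regrets: 10, 5, 8, 0 → max 10
AllIn regrets: 0, 10, 5, 3 → max 10
Max regrets: 7, 0, 0, 2 → max 7
Smallest max regret = 7 → Max.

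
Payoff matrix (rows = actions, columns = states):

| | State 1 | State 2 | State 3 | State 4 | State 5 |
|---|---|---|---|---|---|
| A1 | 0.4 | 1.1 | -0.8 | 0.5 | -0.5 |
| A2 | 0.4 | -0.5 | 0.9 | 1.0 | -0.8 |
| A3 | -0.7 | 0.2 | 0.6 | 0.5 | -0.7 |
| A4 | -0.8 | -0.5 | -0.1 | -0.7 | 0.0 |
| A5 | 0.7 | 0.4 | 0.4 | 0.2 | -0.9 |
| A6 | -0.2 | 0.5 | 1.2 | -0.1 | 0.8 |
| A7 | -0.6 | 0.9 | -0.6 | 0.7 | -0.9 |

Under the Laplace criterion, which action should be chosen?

A6

Row averages: A1=0.14, A2=0.2, A3=-0.02, A4=-0.42, A5=0.16, A6=0.44, A7=-0.1
Highest average = 0.44 → A6.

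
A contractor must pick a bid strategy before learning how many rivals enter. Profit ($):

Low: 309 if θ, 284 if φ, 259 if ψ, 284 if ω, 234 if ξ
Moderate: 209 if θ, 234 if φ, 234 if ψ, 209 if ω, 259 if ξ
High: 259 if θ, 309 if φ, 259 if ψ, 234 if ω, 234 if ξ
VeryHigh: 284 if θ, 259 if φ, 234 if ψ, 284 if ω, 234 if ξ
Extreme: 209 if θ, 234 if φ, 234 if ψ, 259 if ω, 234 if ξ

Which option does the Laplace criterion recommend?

Row averages: Low=274, Moderate=229, High=259, VeryHigh=259, Extreme=234
Highest average = 274 → Low.

Low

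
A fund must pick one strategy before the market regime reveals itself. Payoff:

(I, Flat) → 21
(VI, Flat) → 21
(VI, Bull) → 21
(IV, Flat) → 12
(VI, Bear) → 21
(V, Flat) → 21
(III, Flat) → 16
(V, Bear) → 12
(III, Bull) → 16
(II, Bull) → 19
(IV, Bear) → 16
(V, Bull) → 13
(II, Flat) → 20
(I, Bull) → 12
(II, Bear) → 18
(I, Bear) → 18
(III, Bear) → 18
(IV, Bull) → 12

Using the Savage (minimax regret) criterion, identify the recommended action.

Column bests: Bear=21, Flat=21, Bull=21.
I regrets: 3, 0, 9 → max 9
II regrets: 3, 1, 2 → max 3
III regrets: 3, 5, 5 → max 5
IV regrets: 5, 9, 9 → max 9
V regrets: 9, 0, 8 → max 9
VI regrets: 0, 0, 0 → max 0
Smallest max regret = 0 → VI.

VI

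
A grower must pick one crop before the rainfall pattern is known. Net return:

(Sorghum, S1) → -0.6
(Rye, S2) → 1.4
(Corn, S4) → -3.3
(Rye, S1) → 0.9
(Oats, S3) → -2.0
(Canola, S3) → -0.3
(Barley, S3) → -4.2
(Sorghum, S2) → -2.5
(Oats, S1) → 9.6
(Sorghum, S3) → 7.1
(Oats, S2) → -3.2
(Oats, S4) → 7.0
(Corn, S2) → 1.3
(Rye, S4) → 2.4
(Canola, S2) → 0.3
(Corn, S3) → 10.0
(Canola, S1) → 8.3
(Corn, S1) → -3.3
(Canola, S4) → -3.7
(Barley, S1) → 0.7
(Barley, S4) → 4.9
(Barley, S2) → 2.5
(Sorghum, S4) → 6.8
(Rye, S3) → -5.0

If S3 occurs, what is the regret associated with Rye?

15.0

Best payoff under S3 is 10.0.
Regret = 10.0 − (-5.0) = 15.0.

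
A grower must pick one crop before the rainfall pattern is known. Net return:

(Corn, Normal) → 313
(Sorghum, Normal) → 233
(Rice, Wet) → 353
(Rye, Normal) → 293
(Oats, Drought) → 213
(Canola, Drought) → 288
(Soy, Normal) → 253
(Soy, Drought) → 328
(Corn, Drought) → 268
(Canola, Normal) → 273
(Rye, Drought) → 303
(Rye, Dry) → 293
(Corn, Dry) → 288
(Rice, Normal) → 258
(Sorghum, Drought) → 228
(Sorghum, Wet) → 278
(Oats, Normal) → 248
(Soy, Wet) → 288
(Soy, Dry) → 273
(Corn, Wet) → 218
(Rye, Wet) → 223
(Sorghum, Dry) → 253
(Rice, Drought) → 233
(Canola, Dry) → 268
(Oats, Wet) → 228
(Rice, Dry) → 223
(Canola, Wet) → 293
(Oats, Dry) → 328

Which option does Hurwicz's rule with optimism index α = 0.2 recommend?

Canola

Oats: 0.2·328 + 0.8·213 = 236
Canola: 0.2·293 + 0.8·268 = 273
Soy: 0.2·328 + 0.8·253 = 268
Rye: 0.2·303 + 0.8·223 = 239
Corn: 0.2·313 + 0.8·218 = 237
Sorghum: 0.2·278 + 0.8·228 = 238
Rice: 0.2·353 + 0.8·223 = 249
Highest Hurwicz score = 273 → Canola.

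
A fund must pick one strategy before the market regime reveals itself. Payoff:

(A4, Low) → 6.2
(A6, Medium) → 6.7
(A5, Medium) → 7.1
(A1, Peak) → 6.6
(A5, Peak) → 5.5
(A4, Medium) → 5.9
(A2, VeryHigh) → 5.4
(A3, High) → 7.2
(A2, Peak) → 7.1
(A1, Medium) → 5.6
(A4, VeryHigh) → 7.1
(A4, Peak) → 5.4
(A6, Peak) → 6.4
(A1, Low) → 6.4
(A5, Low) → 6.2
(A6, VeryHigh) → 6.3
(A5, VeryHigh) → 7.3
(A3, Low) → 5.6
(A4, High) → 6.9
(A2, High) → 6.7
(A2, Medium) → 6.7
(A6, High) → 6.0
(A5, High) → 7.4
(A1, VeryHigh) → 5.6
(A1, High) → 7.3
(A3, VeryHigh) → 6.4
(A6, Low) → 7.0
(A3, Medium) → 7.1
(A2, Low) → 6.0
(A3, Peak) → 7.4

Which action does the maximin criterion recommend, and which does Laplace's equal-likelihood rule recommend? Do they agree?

maximin → A6; laplace → A3 (disagree)

Row minima: A1=5.6, A2=5.4, A3=5.6, A4=5.4, A5=5.5, A6=6.0
Best worst-case = 6.0 → A6.
Row averages: A1=6.3, A2=6.38, A3=6.74, A4=6.3, A5=6.7, A6=6.48
Highest average = 6.74 → A3.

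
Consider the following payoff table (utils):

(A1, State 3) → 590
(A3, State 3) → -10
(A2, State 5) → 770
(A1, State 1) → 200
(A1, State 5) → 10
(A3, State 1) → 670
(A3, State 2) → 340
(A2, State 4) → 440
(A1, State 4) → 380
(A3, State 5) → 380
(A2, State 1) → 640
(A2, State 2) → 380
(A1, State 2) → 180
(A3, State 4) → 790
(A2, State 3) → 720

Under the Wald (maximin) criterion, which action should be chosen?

A2

Row minima: A1=10, A2=380, A3=-10
Best worst-case = 380 → A2.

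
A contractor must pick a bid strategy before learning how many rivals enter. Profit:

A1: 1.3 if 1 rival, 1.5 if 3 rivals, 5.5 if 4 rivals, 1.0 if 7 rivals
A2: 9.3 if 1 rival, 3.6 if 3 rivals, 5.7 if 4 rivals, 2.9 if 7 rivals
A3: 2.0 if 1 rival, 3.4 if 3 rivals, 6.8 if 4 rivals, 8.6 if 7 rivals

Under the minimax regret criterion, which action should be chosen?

A2

Column bests: 1 rival=9.3, 3 rivals=3.6, 4 rivals=6.8, 7 rivals=8.6.
A1 regrets: 8.0, 2.1, 1.3, 7.6 → max 8.0
A2 regrets: 0.0, 0.0, 1.1, 5.7 → max 5.7
A3 regrets: 7.3, 0.2, 0.0, 0.0 → max 7.3
Smallest max regret = 5.7 → A2.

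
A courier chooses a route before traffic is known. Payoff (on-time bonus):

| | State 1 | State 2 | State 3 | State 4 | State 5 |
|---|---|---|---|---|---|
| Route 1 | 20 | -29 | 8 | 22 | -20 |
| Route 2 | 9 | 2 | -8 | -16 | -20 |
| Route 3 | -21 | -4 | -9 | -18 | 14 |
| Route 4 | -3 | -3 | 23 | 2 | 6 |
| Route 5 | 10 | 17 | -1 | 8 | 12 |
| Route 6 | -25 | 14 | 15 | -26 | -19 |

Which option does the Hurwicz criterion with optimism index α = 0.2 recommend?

Route 1: 0.2·22 + 0.8·(-29) = -18.8
Route 2: 0.2·9 + 0.8·(-20) = -14.2
Route 3: 0.2·14 + 0.8·(-21) = -14
Route 4: 0.2·23 + 0.8·(-3) = 2.2
Route 5: 0.2·17 + 0.8·(-1) = 2.6
Route 6: 0.2·15 + 0.8·(-26) = -17.8
Highest Hurwicz score = 2.6 → Route 5.

Route 5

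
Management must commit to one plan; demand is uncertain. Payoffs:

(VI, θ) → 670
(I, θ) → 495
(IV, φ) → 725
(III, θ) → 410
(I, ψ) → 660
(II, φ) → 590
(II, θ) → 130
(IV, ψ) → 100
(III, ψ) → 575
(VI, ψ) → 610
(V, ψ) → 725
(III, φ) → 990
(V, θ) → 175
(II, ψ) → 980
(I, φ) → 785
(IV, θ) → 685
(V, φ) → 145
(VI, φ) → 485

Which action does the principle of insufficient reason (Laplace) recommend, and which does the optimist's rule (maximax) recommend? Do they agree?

laplace → III; maximax → III (agree)

Row averages: I=1940/3, II=1700/3, III=1975/3, IV=1510/3, V=1045/3, VI=1765/3
Highest average = 1975/3 → III.
Row maxima: I=785, II=980, III=990, IV=725, V=725, VI=670
Best best-case = 990 → III.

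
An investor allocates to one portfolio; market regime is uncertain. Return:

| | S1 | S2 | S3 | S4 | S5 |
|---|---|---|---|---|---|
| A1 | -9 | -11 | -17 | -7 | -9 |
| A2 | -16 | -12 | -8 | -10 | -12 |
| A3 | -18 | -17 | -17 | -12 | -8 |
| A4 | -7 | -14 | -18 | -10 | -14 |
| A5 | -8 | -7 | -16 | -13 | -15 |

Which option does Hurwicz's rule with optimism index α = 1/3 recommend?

A1: 1/3·(-7) + 2/3·(-17) = -41/3
A2: 1/3·(-8) + 2/3·(-16) = -40/3
A3: 1/3·(-8) + 2/3·(-18) = -44/3
A4: 1/3·(-7) + 2/3·(-18) = -43/3
A5: 1/3·(-7) + 2/3·(-16) = -13
Highest Hurwicz score = -13 → A5.

A5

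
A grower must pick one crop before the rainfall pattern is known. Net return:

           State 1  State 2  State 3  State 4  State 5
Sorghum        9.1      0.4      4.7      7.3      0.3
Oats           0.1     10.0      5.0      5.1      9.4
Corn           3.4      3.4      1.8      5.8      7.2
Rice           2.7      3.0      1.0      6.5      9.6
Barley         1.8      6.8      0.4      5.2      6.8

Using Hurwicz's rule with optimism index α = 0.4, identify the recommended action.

Rice

Sorghum: 0.4·9.1 + 0.6·0.3 = 3.82
Oats: 0.4·10.0 + 0.6·0.1 = 4.06
Corn: 0.4·7.2 + 0.6·1.8 = 3.96
Rice: 0.4·9.6 + 0.6·1.0 = 4.44
Barley: 0.4·6.8 + 0.6·0.4 = 2.96
Highest Hurwicz score = 4.44 → Rice.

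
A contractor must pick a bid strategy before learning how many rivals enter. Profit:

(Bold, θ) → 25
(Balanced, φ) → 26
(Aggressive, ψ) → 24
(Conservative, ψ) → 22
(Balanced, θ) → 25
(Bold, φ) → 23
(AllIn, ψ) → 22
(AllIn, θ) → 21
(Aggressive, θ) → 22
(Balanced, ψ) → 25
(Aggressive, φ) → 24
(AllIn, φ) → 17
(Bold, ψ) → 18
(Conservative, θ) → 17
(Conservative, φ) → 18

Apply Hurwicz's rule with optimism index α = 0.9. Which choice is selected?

Conservative: 0.9·22 + 0.1·17 = 21.5
Balanced: 0.9·26 + 0.1·25 = 25.9
Aggressive: 0.9·24 + 0.1·22 = 23.8
Bold: 0.9·25 + 0.1·18 = 24.3
AllIn: 0.9·22 + 0.1·17 = 21.5
Highest Hurwicz score = 25.9 → Balanced.

Balanced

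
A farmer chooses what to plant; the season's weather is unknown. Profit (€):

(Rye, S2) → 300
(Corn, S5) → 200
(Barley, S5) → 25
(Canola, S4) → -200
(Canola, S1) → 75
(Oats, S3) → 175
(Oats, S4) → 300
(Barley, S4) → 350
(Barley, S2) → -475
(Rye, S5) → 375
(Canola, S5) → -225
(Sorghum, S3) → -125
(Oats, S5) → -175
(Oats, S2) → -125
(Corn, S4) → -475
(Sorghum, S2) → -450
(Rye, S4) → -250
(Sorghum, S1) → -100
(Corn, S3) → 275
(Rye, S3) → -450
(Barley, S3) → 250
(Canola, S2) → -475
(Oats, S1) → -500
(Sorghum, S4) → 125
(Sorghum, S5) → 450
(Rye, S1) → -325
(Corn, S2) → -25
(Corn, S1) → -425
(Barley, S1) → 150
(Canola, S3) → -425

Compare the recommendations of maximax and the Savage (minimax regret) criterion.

Row maxima: Barley=350, Corn=275, Canola=75, Rye=375, Sorghum=450, Oats=300
Best best-case = 450 → Sorghum.
Column bests: S1=150, S2=300, S3=275, S4=350, S5=450.
Barley regrets: 0, 775, 25, 0, 425 → max 775
Corn regrets: 575, 325, 0, 825, 250 → max 825
Canola regrets: 75, 775, 700, 550, 675 → max 775
Rye regrets: 475, 0, 725, 600, 75 → max 725
Sorghum regrets: 250, 750, 400, 225, 0 → max 750
Oats regrets: 650, 425, 100, 50, 625 → max 650
Smallest max regret = 650 → Oats.

maximax → Sorghum; minimax regret → Oats (disagree)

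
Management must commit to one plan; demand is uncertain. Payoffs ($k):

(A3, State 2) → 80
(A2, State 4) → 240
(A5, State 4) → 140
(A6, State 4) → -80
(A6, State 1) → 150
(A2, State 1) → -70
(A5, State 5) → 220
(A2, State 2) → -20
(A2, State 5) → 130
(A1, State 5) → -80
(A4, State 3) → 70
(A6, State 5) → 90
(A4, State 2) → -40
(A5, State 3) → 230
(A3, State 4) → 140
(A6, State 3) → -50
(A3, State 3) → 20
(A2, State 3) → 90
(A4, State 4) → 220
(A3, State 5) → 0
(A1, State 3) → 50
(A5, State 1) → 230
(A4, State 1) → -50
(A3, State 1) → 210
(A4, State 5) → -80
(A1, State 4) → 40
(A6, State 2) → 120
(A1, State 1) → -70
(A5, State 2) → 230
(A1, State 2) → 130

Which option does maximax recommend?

A2

Row maxima: A1=130, A2=240, A3=210, A4=220, A5=230, A6=150
Best best-case = 240 → A2.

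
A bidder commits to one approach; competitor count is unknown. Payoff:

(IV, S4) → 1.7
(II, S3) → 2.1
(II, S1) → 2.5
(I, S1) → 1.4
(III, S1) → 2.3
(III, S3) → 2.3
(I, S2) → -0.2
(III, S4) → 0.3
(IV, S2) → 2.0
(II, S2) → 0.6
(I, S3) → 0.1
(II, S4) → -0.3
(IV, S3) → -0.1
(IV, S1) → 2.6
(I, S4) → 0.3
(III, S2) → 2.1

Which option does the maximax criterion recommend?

IV

Row maxima: I=1.4, II=2.5, III=2.3, IV=2.6
Best best-case = 2.6 → IV.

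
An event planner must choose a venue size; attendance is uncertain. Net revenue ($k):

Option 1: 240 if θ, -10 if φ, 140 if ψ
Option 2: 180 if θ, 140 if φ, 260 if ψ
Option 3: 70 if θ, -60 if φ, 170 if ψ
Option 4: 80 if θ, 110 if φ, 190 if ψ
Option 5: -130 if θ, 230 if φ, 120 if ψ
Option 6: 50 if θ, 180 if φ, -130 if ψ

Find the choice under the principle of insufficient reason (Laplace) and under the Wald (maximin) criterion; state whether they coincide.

Row averages: Option 1=370/3, Option 2=580/3, Option 3=60, Option 4=380/3, Option 5=220/3, Option 6=100/3
Highest average = 580/3 → Option 2.
Row minima: Option 1=-10, Option 2=140, Option 3=-60, Option 4=80, Option 5=-130, Option 6=-130
Best worst-case = 140 → Option 2.

laplace → Option 2; maximin → Option 2 (agree)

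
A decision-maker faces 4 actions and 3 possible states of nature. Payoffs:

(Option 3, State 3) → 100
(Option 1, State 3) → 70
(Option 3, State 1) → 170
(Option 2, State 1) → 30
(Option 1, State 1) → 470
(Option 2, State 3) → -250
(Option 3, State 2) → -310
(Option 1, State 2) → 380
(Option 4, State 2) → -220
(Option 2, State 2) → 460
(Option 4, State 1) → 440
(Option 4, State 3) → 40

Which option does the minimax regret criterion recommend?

Column bests: State 1=470, State 2=460, State 3=100.
Option 1 regrets: 0, 80, 30 → max 80
Option 2 regrets: 440, 0, 350 → max 440
Option 3 regrets: 300, 770, 0 → max 770
Option 4 regrets: 30, 680, 60 → max 680
Smallest max regret = 80 → Option 1.

Option 1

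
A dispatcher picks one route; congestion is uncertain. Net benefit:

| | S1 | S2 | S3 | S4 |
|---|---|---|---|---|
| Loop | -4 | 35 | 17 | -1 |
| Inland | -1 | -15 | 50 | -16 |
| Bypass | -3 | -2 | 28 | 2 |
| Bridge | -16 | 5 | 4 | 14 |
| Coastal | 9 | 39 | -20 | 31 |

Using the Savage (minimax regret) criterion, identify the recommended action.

Column bests: S1=9, S2=39, S3=50, S4=31.
Loop regrets: 13, 4, 33, 32 → max 33
Inland regrets: 10, 54, 0, 47 → max 54
Bypass regrets: 12, 41, 22, 29 → max 41
Bridge regrets: 25, 34, 46, 17 → max 46
Coastal regrets: 0, 0, 70, 0 → max 70
Smallest max regret = 33 → Loop.

Loop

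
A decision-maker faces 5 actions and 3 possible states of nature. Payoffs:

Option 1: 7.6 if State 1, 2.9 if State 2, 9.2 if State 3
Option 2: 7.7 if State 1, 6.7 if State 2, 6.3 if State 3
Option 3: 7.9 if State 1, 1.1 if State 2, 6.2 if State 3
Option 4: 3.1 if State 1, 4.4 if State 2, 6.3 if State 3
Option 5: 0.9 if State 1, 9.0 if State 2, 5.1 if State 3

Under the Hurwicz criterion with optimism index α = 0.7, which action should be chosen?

Option 1: 0.7·9.2 + 0.3·2.9 = 7.31
Option 2: 0.7·7.7 + 0.3·6.3 = 7.28
Option 3: 0.7·7.9 + 0.3·1.1 = 5.86
Option 4: 0.7·6.3 + 0.3·3.1 = 5.34
Option 5: 0.7·9.0 + 0.3·0.9 = 6.57
Highest Hurwicz score = 7.31 → Option 1.

Option 1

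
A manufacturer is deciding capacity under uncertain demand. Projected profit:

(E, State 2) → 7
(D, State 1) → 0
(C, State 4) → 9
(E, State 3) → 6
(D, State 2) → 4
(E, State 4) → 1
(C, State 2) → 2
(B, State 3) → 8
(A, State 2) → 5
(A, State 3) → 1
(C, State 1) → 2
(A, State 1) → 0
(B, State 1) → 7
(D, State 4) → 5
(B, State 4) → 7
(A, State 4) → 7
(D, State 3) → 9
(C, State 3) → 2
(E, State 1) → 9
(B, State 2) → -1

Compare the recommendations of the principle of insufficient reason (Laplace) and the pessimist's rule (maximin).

Row averages: A=3.25, B=5.25, C=3.75, D=4.5, E=5.75
Highest average = 5.75 → E.
Row minima: A=0, B=-1, C=2, D=0, E=1
Best worst-case = 2 → C.

laplace → E; maximin → C (disagree)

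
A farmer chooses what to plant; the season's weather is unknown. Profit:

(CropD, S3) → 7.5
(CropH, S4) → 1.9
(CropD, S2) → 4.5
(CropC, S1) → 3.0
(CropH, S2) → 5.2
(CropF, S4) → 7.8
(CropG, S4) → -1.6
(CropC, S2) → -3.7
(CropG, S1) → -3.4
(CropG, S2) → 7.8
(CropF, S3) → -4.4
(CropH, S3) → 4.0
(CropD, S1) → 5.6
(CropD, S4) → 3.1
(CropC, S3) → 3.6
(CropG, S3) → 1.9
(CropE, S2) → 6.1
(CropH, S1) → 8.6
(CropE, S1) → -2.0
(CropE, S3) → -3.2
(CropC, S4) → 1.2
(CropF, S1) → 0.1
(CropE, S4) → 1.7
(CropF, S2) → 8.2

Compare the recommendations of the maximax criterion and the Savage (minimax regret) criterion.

maximax → CropH; minimax regret → CropD (disagree)

Row maxima: CropH=8.6, CropC=3.6, CropD=7.5, CropG=7.8, CropE=6.1, CropF=8.2
Best best-case = 8.6 → CropH.
Column bests: S1=8.6, S2=8.2, S3=7.5, S4=7.8.
CropH regrets: 0.0, 3.0, 3.5, 5.9 → max 5.9
CropC regrets: 5.6, 11.9, 3.9, 6.6 → max 11.9
CropD regrets: 3.0, 3.7, 0.0, 4.7 → max 4.7
CropG regrets: 12.0, 0.4, 5.6, 9.4 → max 12.0
CropE regrets: 10.6, 2.1, 10.7, 6.1 → max 10.7
CropF regrets: 8.5, 0.0, 11.9, 0.0 → max 11.9
Smallest max regret = 4.7 → CropD.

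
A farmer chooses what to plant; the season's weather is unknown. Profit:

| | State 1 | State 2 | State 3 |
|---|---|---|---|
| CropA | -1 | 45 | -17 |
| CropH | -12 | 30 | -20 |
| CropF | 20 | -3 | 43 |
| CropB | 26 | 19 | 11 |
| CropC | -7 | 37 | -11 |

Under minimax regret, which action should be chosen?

Column bests: State 1=26, State 2=45, State 3=43.
CropA regrets: 27, 0, 60 → max 60
CropH regrets: 38, 15, 63 → max 63
CropF regrets: 6, 48, 0 → max 48
CropB regrets: 0, 26, 32 → max 32
CropC regrets: 33, 8, 54 → max 54
Smallest max regret = 32 → CropB.

CropB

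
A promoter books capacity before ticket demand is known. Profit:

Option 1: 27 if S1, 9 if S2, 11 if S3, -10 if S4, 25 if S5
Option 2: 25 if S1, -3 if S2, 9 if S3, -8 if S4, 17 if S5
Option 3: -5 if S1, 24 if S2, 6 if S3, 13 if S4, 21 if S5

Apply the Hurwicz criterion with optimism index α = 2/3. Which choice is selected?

Option 1

Option 1: 2/3·27 + 1/3·(-10) = 44/3
Option 2: 2/3·25 + 1/3·(-8) = 14
Option 3: 2/3·24 + 1/3·(-5) = 43/3
Highest Hurwicz score = 44/3 → Option 1.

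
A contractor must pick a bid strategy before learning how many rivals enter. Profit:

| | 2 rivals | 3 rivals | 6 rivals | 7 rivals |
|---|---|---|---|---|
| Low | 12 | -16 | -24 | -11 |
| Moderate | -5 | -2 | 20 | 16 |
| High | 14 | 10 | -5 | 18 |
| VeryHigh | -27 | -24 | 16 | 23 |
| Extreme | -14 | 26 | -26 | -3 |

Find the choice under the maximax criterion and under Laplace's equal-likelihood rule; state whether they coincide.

maximax → Extreme; laplace → High (disagree)

Row maxima: Low=12, Moderate=20, High=18, VeryHigh=23, Extreme=26
Best best-case = 26 → Extreme.
Row averages: Low=-9.75, Moderate=7.25, High=9.25, VeryHigh=-3, Extreme=-4.25
Highest average = 9.25 → High.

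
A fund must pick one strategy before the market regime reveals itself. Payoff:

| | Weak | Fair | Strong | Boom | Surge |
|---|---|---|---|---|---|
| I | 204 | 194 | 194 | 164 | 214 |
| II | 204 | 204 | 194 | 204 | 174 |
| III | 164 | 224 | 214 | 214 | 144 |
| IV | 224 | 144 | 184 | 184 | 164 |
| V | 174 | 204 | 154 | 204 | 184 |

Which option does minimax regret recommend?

II

Column bests: Weak=224, Fair=224, Strong=214, Boom=214, Surge=214.
I regrets: 20, 30, 20, 50, 0 → max 50
II regrets: 20, 20, 20, 10, 40 → max 40
III regrets: 60, 0, 0, 0, 70 → max 70
IV regrets: 0, 80, 30, 30, 50 → max 80
V regrets: 50, 20, 60, 10, 30 → max 60
Smallest max regret = 40 → II.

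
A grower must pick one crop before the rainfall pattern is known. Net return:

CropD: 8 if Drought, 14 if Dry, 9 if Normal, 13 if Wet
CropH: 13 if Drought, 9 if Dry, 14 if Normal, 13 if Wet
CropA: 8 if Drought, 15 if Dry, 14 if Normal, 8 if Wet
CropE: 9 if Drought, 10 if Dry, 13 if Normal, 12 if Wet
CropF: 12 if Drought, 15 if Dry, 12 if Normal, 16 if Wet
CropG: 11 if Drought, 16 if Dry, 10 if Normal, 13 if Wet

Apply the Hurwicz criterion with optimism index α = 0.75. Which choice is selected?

CropF

CropD: 0.75·14 + 0.25·8 = 12.5
CropH: 0.75·14 + 0.25·9 = 12.75
CropA: 0.75·15 + 0.25·8 = 13.25
CropE: 0.75·13 + 0.25·9 = 12
CropF: 0.75·16 + 0.25·12 = 15
CropG: 0.75·16 + 0.25·10 = 14.5
Highest Hurwicz score = 15 → CropF.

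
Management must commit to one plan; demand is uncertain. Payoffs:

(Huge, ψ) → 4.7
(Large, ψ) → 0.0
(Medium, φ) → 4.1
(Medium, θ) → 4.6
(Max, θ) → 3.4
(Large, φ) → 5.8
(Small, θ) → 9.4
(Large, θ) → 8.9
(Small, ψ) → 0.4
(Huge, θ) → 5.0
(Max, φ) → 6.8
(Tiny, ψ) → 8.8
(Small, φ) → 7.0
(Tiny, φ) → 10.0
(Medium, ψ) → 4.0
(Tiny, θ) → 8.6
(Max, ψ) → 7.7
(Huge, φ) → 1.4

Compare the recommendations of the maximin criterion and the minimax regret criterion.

maximin → Tiny; minimax regret → Tiny (agree)

Row minima: Tiny=8.6, Small=0.4, Medium=4.0, Large=0.0, Huge=1.4, Max=3.4
Best worst-case = 8.6 → Tiny.
Column bests: θ=9.4, φ=10.0, ψ=8.8.
Tiny regrets: 0.8, 0.0, 0.0 → max 0.8
Small regrets: 0.0, 3.0, 8.4 → max 8.4
Medium regrets: 4.8, 5.9, 4.8 → max 5.9
Large regrets: 0.5, 4.2, 8.8 → max 8.8
Huge regrets: 4.4, 8.6, 4.1 → max 8.6
Max regrets: 6.0, 3.2, 1.1 → max 6.0
Smallest max regret = 0.8 → Tiny.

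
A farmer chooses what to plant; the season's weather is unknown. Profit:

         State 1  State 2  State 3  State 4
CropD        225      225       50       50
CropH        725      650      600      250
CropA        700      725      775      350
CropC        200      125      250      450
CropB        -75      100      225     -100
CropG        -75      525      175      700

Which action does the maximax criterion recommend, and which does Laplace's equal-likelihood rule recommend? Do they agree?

Row maxima: CropD=225, CropH=725, CropA=775, CropC=450, CropB=225, CropG=700
Best best-case = 775 → CropA.
Row averages: CropD=137.5, CropH=556.25, CropA=637.5, CropC=256.25, CropB=37.5, CropG=331.25
Highest average = 637.5 → CropA.

maximax → CropA; laplace → CropA (agree)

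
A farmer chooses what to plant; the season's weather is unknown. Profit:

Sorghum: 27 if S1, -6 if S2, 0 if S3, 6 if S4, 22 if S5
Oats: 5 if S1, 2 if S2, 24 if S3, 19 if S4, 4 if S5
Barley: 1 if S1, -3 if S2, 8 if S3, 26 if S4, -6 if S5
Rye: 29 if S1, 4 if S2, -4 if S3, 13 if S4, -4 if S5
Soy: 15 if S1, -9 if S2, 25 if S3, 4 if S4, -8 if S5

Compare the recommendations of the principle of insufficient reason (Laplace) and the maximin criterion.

laplace → Oats; maximin → Oats (agree)

Row averages: Sorghum=9.8, Oats=10.8, Barley=5.2, Rye=7.6, Soy=5.4
Highest average = 10.8 → Oats.
Row minima: Sorghum=-6, Oats=2, Barley=-6, Rye=-4, Soy=-9
Best worst-case = 2 → Oats.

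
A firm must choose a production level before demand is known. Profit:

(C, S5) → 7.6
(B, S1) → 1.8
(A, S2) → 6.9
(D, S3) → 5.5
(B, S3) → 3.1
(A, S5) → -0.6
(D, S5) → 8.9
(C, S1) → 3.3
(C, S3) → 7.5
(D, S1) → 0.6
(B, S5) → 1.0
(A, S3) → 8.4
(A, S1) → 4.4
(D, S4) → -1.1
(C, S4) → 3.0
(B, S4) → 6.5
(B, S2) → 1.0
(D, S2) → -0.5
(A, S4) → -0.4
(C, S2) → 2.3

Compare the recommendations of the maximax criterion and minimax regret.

Row maxima: A=8.4, B=6.5, C=7.6, D=8.9
Best best-case = 8.9 → D.
Column bests: S1=4.4, S2=6.9, S3=8.4, S4=6.5, S5=8.9.
A regrets: 0.0, 0.0, 0.0, 6.9, 9.5 → max 9.5
B regrets: 2.6, 5.9, 5.3, 0.0, 7.9 → max 7.9
C regrets: 1.1, 4.6, 0.9, 3.5, 1.3 → max 4.6
D regrets: 3.8, 7.4, 2.9, 7.6, 0.0 → max 7.6
Smallest max regret = 4.6 → C.

maximax → D; minimax regret → C (disagree)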